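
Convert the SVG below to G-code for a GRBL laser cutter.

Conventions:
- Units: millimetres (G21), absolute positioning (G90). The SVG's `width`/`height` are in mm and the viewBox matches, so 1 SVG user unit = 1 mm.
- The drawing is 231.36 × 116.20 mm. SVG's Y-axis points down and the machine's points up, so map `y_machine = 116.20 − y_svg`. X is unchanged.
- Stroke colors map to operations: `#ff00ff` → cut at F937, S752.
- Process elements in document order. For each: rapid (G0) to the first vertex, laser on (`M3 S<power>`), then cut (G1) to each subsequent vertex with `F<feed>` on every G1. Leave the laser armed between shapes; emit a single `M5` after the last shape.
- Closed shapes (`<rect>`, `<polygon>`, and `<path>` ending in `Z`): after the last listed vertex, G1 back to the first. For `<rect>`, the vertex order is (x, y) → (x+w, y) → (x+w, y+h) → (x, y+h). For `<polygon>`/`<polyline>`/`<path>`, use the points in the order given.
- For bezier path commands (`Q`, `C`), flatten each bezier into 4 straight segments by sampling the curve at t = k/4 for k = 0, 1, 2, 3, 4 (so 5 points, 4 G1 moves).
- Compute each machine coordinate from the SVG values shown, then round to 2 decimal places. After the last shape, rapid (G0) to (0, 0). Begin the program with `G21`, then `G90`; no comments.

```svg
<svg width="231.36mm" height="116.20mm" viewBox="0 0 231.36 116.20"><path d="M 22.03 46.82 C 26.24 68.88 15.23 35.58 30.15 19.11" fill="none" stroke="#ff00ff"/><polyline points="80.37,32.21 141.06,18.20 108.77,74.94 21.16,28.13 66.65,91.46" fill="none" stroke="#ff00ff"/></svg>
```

viewBox `0 0 231.36 116.20` with mm width/height → 1 unit = 1 mm. Flip: y_m = 116.20 − y_svg.

**Shape 1** — `<path>` cubic bezier, stroke `#ff00ff` → cut (S752, F937). Control points (SVG): P0=(22.03,46.82), P1=(26.24,68.88), P2=(15.23,35.58), P3=(30.15,19.11); sampled at t=k/4. Machine vertices: (22.03,69.38) → (22.98,62.09) → (22.07,68.79) → (23.18,82.71) → (30.15,97.09). Open path.

**Shape 2** — `<polyline>` open polyline, stroke `#ff00ff` → cut (S752, F937). Machine vertices: (80.37,83.99) → (141.06,98.00) → (108.77,41.26) → (21.16,88.07) → (66.65,24.74). Open path.

G21
G90
G0 X22.03 Y69.38
M3 S752
G1 X22.98 Y62.09 F937
G1 X22.07 Y68.79 F937
G1 X23.18 Y82.71 F937
G1 X30.15 Y97.09 F937
G0 X80.37 Y83.99
M3 S752
G1 X141.06 Y98.00 F937
G1 X108.77 Y41.26 F937
G1 X21.16 Y88.07 F937
G1 X66.65 Y24.74 F937
M5
G0 X0.00 Y0.00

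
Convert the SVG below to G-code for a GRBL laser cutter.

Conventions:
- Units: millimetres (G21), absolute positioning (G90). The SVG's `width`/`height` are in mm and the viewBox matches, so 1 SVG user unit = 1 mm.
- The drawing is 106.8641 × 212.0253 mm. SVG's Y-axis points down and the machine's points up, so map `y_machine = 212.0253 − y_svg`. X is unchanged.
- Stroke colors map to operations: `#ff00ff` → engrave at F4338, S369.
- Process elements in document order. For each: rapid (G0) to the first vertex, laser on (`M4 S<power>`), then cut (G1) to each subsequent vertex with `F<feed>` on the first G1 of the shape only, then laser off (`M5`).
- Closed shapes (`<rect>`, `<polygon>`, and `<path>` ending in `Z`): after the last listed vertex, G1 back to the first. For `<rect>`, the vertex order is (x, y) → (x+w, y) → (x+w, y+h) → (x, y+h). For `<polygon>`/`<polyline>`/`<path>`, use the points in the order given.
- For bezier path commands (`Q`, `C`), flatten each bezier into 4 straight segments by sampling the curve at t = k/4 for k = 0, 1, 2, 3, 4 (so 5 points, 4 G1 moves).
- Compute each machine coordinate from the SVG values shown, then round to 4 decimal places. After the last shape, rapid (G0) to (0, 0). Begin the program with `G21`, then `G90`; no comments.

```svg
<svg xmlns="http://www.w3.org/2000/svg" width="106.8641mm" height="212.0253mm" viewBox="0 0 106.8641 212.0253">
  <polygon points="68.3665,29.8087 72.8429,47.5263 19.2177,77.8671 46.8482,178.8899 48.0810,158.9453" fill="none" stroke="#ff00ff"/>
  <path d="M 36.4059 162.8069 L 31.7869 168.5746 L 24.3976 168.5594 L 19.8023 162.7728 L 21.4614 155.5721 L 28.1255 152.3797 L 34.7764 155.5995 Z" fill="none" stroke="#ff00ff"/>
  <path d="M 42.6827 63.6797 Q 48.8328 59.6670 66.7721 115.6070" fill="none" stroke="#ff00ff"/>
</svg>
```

1 u = 1 mm; y_m = 212.0253 − y.

[1] `<polygon>` closed polygon, #ff00ff→engrave S369 F4338: (68.3665,182.2166) → (72.8429,164.4990) → (19.2177,134.1582) → (46.8482,33.1354) → (48.0810,53.0800) → (68.3665,182.2166) (closed)

[2] `<path>` regular polygon, #ff00ff→engrave S369 F4338: (36.4059,49.2184) → (31.7869,43.4507) → (24.3976,43.4659) → (19.8023,49.2525) → (21.4614,56.4532) → (28.1255,59.6456) → (34.7764,56.4258) → (36.4059,49.2184) (closed)

[3] `<path>` quadratic bezier, #ff00ff→engrave S369 F4338: (42.6827,148.3456) → (46.4946,146.6049) → (51.7801,137.3701) → (58.5393,120.6413) → (66.7721,96.4183)

G21
G90
G0 X68.3665 Y182.2166
M4 S369
G1 X72.8429 Y164.4990 F4338
G1 X19.2177 Y134.1582
G1 X46.8482 Y33.1354
G1 X48.0810 Y53.0800
G1 X68.3665 Y182.2166
M5
G0 X36.4059 Y49.2184
M4 S369
G1 X31.7869 Y43.4507 F4338
G1 X24.3976 Y43.4659
G1 X19.8023 Y49.2525
G1 X21.4614 Y56.4532
G1 X28.1255 Y59.6456
G1 X34.7764 Y56.4258
G1 X36.4059 Y49.2184
M5
G0 X42.6827 Y148.3456
M4 S369
G1 X46.4946 Y146.6049 F4338
G1 X51.7801 Y137.3701
G1 X58.5393 Y120.6413
G1 X66.7721 Y96.4183
M5
G0 X0.0000 Y0.0000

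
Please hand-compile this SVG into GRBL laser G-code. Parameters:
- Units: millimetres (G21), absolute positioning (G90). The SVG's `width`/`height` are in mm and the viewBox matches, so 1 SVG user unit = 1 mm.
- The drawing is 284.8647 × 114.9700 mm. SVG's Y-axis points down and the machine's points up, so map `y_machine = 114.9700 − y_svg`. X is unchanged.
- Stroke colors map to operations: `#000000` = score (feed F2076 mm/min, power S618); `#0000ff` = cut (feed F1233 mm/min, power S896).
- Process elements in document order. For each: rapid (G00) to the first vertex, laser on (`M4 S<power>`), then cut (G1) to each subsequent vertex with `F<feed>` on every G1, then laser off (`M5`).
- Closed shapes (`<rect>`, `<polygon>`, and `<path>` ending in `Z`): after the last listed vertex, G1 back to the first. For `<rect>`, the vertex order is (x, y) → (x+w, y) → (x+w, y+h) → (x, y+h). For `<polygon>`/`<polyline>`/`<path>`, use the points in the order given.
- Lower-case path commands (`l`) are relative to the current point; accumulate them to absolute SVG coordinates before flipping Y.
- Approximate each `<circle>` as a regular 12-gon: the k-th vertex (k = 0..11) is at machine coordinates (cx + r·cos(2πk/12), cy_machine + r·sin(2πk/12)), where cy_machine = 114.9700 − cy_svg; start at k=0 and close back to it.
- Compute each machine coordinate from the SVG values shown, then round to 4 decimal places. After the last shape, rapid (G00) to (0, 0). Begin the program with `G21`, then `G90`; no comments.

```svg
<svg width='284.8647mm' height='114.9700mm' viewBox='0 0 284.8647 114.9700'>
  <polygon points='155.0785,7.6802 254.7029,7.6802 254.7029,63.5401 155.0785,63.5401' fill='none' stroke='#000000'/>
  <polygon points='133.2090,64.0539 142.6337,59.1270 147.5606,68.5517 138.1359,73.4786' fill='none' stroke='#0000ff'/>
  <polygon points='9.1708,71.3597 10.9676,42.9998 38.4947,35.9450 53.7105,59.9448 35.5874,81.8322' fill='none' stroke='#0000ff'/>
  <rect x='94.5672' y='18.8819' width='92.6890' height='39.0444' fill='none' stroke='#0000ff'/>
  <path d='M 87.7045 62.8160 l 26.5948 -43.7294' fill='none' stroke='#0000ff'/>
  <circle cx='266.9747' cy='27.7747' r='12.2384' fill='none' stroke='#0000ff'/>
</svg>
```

viewBox `0 0 284.8647 114.9700` with mm width/height → 1 unit = 1 mm. Flip: y_m = 114.9700 − y_svg.

**Shape 1** — `<polygon>` rectangle, stroke `#000000` → score (S618, F2076). Machine vertices: (155.0785,107.2898) → (254.7029,107.2898) → (254.7029,51.4299) → (155.0785,51.4299) → (155.0785,107.2898). Closed: final G1 returns to the first vertex.

**Shape 2** — `<polygon>` regular polygon, stroke `#0000ff` → cut (S896, F1233). Machine vertices: (133.2090,50.9161) → (142.6337,55.8430) → (147.5606,46.4183) → (138.1359,41.4914) → (133.2090,50.9161). Closed: final G1 returns to the first vertex.

**Shape 3** — `<polygon>` regular polygon, stroke `#0000ff` → cut (S896, F1233). Machine vertices: (9.1708,43.6103) → (10.9676,71.9702) → (38.4947,79.0250) → (53.7105,55.0252) → (35.5874,33.1378) → (9.1708,43.6103). Closed: final G1 returns to the first vertex.

**Shape 4** — `<rect>` rectangle, stroke `#0000ff` → cut (S896, F1233). Machine vertices: (94.5672,96.0881) → (187.2562,96.0881) → (187.2562,57.0437) → (94.5672,57.0437) → (94.5672,96.0881). Closed: final G1 returns to the first vertex.

**Shape 5** — `<path>` line segment, stroke `#0000ff` → cut (S896, F1233). Machine vertices: (87.7045,52.1540) → (114.2993,95.8834). Open path.

**Shape 6** — `<circle>` circle, stroke `#0000ff` → cut (S896, F1233). Machine vertices: (279.2131,87.1953) → (277.5735,93.3145) → (273.0939,97.7941) → (266.9747,99.4337) → (260.8555,97.7941) → (256.3759,93.3145) → (254.7363,87.1953) → (256.3759,81.0761) → (260.8555,76.5965) → (266.9747,74.9569) → (273.0939,76.5965) → (277.5735,81.0761) → (279.2131,87.1953). Closed: final G1 returns to the first vertex.

G21
G90
G00 X155.0785 Y107.2898
M4 S618
G1 X254.7029 Y107.2898 F2076
G1 X254.7029 Y51.4299 F2076
G1 X155.0785 Y51.4299 F2076
G1 X155.0785 Y107.2898 F2076
M5
G00 X133.2090 Y50.9161
M4 S896
G1 X142.6337 Y55.8430 F1233
G1 X147.5606 Y46.4183 F1233
G1 X138.1359 Y41.4914 F1233
G1 X133.2090 Y50.9161 F1233
M5
G00 X9.1708 Y43.6103
M4 S896
G1 X10.9676 Y71.9702 F1233
G1 X38.4947 Y79.0250 F1233
G1 X53.7105 Y55.0252 F1233
G1 X35.5874 Y33.1378 F1233
G1 X9.1708 Y43.6103 F1233
M5
G00 X94.5672 Y96.0881
M4 S896
G1 X187.2562 Y96.0881 F1233
G1 X187.2562 Y57.0437 F1233
G1 X94.5672 Y57.0437 F1233
G1 X94.5672 Y96.0881 F1233
M5
G00 X87.7045 Y52.1540
M4 S896
G1 X114.2993 Y95.8834 F1233
M5
G00 X279.2131 Y87.1953
M4 S896
G1 X277.5735 Y93.3145 F1233
G1 X273.0939 Y97.7941 F1233
G1 X266.9747 Y99.4337 F1233
G1 X260.8555 Y97.7941 F1233
G1 X256.3759 Y93.3145 F1233
G1 X254.7363 Y87.1953 F1233
G1 X256.3759 Y81.0761 F1233
G1 X260.8555 Y76.5965 F1233
G1 X266.9747 Y74.9569 F1233
G1 X273.0939 Y76.5965 F1233
G1 X277.5735 Y81.0761 F1233
G1 X279.2131 Y87.1953 F1233
M5
G00 X0.0000 Y0.0000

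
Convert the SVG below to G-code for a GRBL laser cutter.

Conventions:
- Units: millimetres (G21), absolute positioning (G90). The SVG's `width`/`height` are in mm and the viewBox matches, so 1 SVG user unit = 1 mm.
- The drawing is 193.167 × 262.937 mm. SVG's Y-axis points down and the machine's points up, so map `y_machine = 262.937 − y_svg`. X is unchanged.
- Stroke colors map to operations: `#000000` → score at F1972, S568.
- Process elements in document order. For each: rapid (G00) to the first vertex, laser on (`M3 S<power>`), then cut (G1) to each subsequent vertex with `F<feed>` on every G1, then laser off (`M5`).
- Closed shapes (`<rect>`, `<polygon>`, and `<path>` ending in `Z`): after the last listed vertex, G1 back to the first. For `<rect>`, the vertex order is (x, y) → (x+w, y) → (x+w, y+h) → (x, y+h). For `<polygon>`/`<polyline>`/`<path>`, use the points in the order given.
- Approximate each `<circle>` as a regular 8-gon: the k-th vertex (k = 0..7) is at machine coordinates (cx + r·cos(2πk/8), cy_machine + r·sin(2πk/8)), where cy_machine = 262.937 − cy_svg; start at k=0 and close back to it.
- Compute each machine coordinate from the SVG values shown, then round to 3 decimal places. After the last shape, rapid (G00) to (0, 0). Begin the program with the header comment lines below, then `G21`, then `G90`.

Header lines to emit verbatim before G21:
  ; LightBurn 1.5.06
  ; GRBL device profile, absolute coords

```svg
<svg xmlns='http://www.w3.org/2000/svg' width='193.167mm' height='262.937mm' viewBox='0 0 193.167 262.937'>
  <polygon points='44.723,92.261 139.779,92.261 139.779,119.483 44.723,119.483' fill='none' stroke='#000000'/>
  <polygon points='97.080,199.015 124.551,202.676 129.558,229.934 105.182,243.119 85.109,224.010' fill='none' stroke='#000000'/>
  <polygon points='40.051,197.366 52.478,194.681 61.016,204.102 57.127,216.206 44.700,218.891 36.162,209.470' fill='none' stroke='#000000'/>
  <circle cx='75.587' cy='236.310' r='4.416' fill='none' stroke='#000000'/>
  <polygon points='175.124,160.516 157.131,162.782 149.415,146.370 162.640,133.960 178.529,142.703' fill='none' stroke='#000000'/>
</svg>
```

viewBox `0 0 193.167 262.937` with mm width/height → 1 unit = 1 mm. Flip: y_m = 262.937 − y_svg.

**Shape 1** — `<polygon>` rectangle, stroke `#000000` → score (S568, F1972). Machine vertices: (44.723,170.676) → (139.779,170.676) → (139.779,143.454) → (44.723,143.454) → (44.723,170.676). Closed: final G1 returns to the first vertex.

**Shape 2** — `<polygon>` regular polygon, stroke `#000000` → score (S568, F1972). Machine vertices: (97.080,63.922) → (124.551,60.261) → (129.558,33.003) → (105.182,19.818) → (85.109,38.927) → (97.080,63.922). Closed: final G1 returns to the first vertex.

**Shape 3** — `<polygon>` regular polygon, stroke `#000000` → score (S568, F1972). Machine vertices: (40.051,65.571) → (52.478,68.256) → (61.016,58.835) → (57.127,46.731) → (44.700,44.046) → (36.162,53.467) → (40.051,65.571). Closed: final G1 returns to the first vertex.

**Shape 4** — `<circle>` circle, stroke `#000000` → score (S568, F1972). Machine vertices: (80.003,26.627) → (78.710,29.750) → (75.587,31.043) → (72.464,29.750) → (71.171,26.627) → (72.464,23.504) → (75.587,22.211) → (78.710,23.504) → (80.003,26.627). Closed: final G1 returns to the first vertex.

**Shape 5** — `<polygon>` regular polygon, stroke `#000000` → score (S568, F1972). Machine vertices: (175.124,102.421) → (157.131,100.155) → (149.415,116.567) → (162.640,128.977) → (178.529,120.234) → (175.124,102.421). Closed: final G1 returns to the first vertex.

; LightBurn 1.5.06
; GRBL device profile, absolute coords
G21
G90
G00 X44.723 Y170.676
M3 S568
G1 X139.779 Y170.676 F1972
G1 X139.779 Y143.454 F1972
G1 X44.723 Y143.454 F1972
G1 X44.723 Y170.676 F1972
M5
G00 X97.080 Y63.922
M3 S568
G1 X124.551 Y60.261 F1972
G1 X129.558 Y33.003 F1972
G1 X105.182 Y19.818 F1972
G1 X85.109 Y38.927 F1972
G1 X97.080 Y63.922 F1972
M5
G00 X40.051 Y65.571
M3 S568
G1 X52.478 Y68.256 F1972
G1 X61.016 Y58.835 F1972
G1 X57.127 Y46.731 F1972
G1 X44.700 Y44.046 F1972
G1 X36.162 Y53.467 F1972
G1 X40.051 Y65.571 F1972
M5
G00 X80.003 Y26.627
M3 S568
G1 X78.710 Y29.750 F1972
G1 X75.587 Y31.043 F1972
G1 X72.464 Y29.750 F1972
G1 X71.171 Y26.627 F1972
G1 X72.464 Y23.504 F1972
G1 X75.587 Y22.211 F1972
G1 X78.710 Y23.504 F1972
G1 X80.003 Y26.627 F1972
M5
G00 X175.124 Y102.421
M3 S568
G1 X157.131 Y100.155 F1972
G1 X149.415 Y116.567 F1972
G1 X162.640 Y128.977 F1972
G1 X178.529 Y120.234 F1972
G1 X175.124 Y102.421 F1972
M5
G00 X0.000 Y0.000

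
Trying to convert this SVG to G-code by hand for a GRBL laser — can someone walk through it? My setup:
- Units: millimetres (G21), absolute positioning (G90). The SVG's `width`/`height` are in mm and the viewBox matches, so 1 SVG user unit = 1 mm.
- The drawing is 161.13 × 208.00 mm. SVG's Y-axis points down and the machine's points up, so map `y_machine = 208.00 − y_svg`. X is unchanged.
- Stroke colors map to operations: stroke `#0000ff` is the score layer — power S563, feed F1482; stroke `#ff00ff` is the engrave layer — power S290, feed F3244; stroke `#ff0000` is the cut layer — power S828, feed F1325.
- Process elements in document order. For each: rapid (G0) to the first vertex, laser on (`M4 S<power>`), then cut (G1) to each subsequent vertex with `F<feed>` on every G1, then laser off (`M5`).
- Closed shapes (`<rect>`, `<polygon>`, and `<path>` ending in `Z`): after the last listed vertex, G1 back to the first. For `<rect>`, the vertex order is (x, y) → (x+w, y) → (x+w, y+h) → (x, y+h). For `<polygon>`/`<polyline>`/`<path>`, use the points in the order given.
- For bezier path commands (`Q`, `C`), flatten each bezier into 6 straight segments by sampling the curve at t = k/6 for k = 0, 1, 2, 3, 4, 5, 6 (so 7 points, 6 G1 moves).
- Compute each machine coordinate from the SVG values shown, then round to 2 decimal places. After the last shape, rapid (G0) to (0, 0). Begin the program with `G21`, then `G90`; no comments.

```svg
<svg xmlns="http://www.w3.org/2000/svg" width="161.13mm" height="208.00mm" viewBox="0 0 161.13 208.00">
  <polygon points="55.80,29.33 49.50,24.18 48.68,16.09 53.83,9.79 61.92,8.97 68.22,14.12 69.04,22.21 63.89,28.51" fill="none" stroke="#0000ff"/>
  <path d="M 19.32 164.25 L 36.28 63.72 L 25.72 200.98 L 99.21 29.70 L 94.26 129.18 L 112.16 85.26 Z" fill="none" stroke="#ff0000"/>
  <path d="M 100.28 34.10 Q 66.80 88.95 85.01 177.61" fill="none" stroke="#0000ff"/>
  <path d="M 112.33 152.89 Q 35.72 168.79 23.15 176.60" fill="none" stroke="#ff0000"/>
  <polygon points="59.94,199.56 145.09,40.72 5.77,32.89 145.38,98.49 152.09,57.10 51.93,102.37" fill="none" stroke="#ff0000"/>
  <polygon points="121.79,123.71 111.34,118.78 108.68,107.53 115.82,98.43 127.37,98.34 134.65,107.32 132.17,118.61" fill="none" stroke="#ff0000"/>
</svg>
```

Since the viewBox matches the mm dimensions, user units are millimetres directly. The only transform is the Y-flip y_m = 208.00 − y_svg.

Shape 1 is a regular polygon drawn with `<polygon>`. Its stroke #0000ff means score at S563, F1482. After flipping Y the toolpath is (55.80,178.67) → (49.50,183.82) → (48.68,191.91) → (53.83,198.21) → (61.92,199.03) → (68.22,193.88) → (69.04,185.79) → (63.89,179.49) → (55.80,178.67), returning to the start.

Shape 2 is a closed polygon drawn with `<path>`. Its stroke #ff0000 means cut at S828, F1325. After flipping Y the toolpath is (19.32,43.75) → (36.28,144.28) → (25.72,7.02) → (99.21,178.30) → (94.26,78.82) → (112.16,122.74) → (19.32,43.75), returning to the start.

Shape 3 is a quadratic bezier drawn with `<path>`. Its stroke #0000ff means score at S563, F1482. After flipping Y the toolpath is (100.28,173.90) → (90.56,154.68) → (83.70,133.58) → (79.72,110.60) → (78.61,85.74) → (80.38,59.00) → (85.01,30.39).

Shape 4 is a quadratic bezier drawn with `<path>`. Its stroke #ff0000 means cut at S828, F1325. After flipping Y the toolpath is (112.33,55.11) → (88.57,50.03) → (68.37,45.41) → (51.73,41.23) → (38.65,37.51) → (29.12,34.23) → (23.15,31.40).

Shape 5 is a closed polygon drawn with `<polygon>`. Its stroke #ff0000 means cut at S828, F1325. After flipping Y the toolpath is (59.94,8.44) → (145.09,167.28) → (5.77,175.11) → (145.38,109.51) → (152.09,150.90) → (51.93,105.63) → (59.94,8.44), returning to the start.

Shape 6 is a regular polygon drawn with `<polygon>`. Its stroke #ff0000 means cut at S828, F1325. After flipping Y the toolpath is (121.79,84.29) → (111.34,89.22) → (108.68,100.47) → (115.82,109.57) → (127.37,109.66) → (134.65,100.68) → (132.17,89.39) → (121.79,84.29), returning to the start.

G21
G90
G0 X55.80 Y178.67
M4 S563
G1 X49.50 Y183.82 F1482
G1 X48.68 Y191.91 F1482
G1 X53.83 Y198.21 F1482
G1 X61.92 Y199.03 F1482
G1 X68.22 Y193.88 F1482
G1 X69.04 Y185.79 F1482
G1 X63.89 Y179.49 F1482
G1 X55.80 Y178.67 F1482
M5
G0 X19.32 Y43.75
M4 S828
G1 X36.28 Y144.28 F1325
G1 X25.72 Y7.02 F1325
G1 X99.21 Y178.30 F1325
G1 X94.26 Y78.82 F1325
G1 X112.16 Y122.74 F1325
G1 X19.32 Y43.75 F1325
M5
G0 X100.28 Y173.90
M4 S563
G1 X90.56 Y154.68 F1482
G1 X83.70 Y133.58 F1482
G1 X79.72 Y110.60 F1482
G1 X78.61 Y85.74 F1482
G1 X80.38 Y59.00 F1482
G1 X85.01 Y30.39 F1482
M5
G0 X112.33 Y55.11
M4 S828
G1 X88.57 Y50.03 F1325
G1 X68.37 Y45.41 F1325
G1 X51.73 Y41.23 F1325
G1 X38.65 Y37.51 F1325
G1 X29.12 Y34.23 F1325
G1 X23.15 Y31.40 F1325
M5
G0 X59.94 Y8.44
M4 S828
G1 X145.09 Y167.28 F1325
G1 X5.77 Y175.11 F1325
G1 X145.38 Y109.51 F1325
G1 X152.09 Y150.90 F1325
G1 X51.93 Y105.63 F1325
G1 X59.94 Y8.44 F1325
M5
G0 X121.79 Y84.29
M4 S828
G1 X111.34 Y89.22 F1325
G1 X108.68 Y100.47 F1325
G1 X115.82 Y109.57 F1325
G1 X127.37 Y109.66 F1325
G1 X134.65 Y100.68 F1325
G1 X132.17 Y89.39 F1325
G1 X121.79 Y84.29 F1325
M5
G0 X0.00 Y0.00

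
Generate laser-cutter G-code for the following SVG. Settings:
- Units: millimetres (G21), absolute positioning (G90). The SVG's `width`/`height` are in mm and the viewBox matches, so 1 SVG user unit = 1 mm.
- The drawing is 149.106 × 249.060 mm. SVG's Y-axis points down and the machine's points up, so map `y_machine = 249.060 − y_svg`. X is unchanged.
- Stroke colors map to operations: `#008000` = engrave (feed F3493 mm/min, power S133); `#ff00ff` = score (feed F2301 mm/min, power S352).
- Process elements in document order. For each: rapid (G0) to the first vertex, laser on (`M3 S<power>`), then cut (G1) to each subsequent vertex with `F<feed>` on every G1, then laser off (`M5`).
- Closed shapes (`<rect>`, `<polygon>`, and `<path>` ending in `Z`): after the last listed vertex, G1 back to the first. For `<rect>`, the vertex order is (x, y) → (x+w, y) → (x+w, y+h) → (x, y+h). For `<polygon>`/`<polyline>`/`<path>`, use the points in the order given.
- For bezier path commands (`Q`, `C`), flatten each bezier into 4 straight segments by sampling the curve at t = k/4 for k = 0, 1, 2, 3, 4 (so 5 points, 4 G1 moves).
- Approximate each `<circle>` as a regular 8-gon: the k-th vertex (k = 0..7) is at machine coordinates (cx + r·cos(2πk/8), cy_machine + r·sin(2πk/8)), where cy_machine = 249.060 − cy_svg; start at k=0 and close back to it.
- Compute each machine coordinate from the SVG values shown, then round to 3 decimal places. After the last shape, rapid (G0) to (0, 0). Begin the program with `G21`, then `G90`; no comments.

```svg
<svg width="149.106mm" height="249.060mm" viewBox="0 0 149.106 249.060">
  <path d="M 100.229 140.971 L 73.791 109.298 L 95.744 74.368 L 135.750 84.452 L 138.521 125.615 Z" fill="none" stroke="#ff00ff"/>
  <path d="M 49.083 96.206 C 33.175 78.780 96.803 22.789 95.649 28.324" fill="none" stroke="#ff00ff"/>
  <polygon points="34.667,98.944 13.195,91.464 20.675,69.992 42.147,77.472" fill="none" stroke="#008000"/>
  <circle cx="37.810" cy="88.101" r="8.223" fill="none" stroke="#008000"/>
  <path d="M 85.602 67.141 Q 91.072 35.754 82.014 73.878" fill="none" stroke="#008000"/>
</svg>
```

1 u = 1 mm; y_m = 249.060 − y.

[1] `<path>` regular polygon, #ff00ff→score S352 F2301: (100.229,108.089) → (73.791,139.762) → (95.744,174.692) → (135.750,164.608) → (138.521,123.445) → (100.229,108.089) (closed)

[2] `<path>` cubic bezier, #ff00ff→score S352 F2301: (49.083,152.854) → (49.810,171.591) → (66.833,195.405) → (86.623,214.915) → (95.649,220.736)

[3] `<polygon>` regular polygon, #008000→engrave S133 F3493: (34.667,150.116) → (13.195,157.596) → (20.675,179.068) → (42.147,171.588) → (34.667,150.116) (closed)

[4] `<circle>` circle, #008000→engrave S133 F3493: (46.033,160.959) → (43.625,166.774) → (37.810,169.182) → (31.995,166.774) → (29.587,160.959) → (31.995,155.144) → (37.810,152.736) → (43.625,155.144) → (46.033,160.959) (closed)

[5] `<path>` quadratic bezier, #008000→engrave S133 F3493: (85.602,181.919) → (87.429,193.268) → (87.440,195.928) → (85.635,189.900) → (82.014,175.182)

G21
G90
G0 X100.229 Y108.089
M3 S352
G1 X73.791 Y139.762 F2301
G1 X95.744 Y174.692 F2301
G1 X135.750 Y164.608 F2301
G1 X138.521 Y123.445 F2301
G1 X100.229 Y108.089 F2301
M5
G0 X49.083 Y152.854
M3 S352
G1 X49.810 Y171.591 F2301
G1 X66.833 Y195.405 F2301
G1 X86.623 Y214.915 F2301
G1 X95.649 Y220.736 F2301
M5
G0 X34.667 Y150.116
M3 S133
G1 X13.195 Y157.596 F3493
G1 X20.675 Y179.068 F3493
G1 X42.147 Y171.588 F3493
G1 X34.667 Y150.116 F3493
M5
G0 X46.033 Y160.959
M3 S133
G1 X43.625 Y166.774 F3493
G1 X37.810 Y169.182 F3493
G1 X31.995 Y166.774 F3493
G1 X29.587 Y160.959 F3493
G1 X31.995 Y155.144 F3493
G1 X37.810 Y152.736 F3493
G1 X43.625 Y155.144 F3493
G1 X46.033 Y160.959 F3493
M5
G0 X85.602 Y181.919
M3 S133
G1 X87.429 Y193.268 F3493
G1 X87.440 Y195.928 F3493
G1 X85.635 Y189.900 F3493
G1 X82.014 Y175.182 F3493
M5
G0 X0.000 Y0.000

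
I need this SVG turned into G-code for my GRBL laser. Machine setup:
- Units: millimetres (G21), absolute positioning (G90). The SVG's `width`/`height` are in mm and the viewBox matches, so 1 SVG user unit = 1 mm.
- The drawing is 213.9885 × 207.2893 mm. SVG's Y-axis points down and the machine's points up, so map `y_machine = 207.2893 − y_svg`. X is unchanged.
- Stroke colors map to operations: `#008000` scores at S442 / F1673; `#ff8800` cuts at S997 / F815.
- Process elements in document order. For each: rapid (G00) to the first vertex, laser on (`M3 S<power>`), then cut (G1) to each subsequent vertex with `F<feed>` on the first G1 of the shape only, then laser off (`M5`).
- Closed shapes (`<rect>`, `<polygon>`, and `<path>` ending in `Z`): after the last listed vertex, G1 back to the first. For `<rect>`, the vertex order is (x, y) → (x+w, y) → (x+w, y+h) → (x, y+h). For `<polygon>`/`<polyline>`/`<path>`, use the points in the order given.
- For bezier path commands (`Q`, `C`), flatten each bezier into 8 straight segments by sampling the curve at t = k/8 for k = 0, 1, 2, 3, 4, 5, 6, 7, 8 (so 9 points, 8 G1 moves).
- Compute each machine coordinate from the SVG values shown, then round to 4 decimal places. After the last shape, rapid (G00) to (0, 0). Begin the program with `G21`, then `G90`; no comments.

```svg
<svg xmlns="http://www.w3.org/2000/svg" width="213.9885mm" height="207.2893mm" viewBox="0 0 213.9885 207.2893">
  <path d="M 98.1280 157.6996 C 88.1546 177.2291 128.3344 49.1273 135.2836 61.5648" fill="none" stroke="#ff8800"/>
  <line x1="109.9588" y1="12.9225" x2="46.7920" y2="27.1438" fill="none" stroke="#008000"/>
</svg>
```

G21
G90
G00 X98.1280 Y49.5897
M3 S997
G1 X96.5760 Y48.6235 F815
G1 X98.7488 Y58.1208
G1 X103.6691 Y74.7045
G1 X110.3598 Y94.9976
G1 X117.8438 Y115.6232
G1 X125.1438 Y133.2042
G1 X131.2828 Y144.3636
G1 X135.2836 Y145.7245
M5
G00 X109.9588 Y194.3668
M3 S442
G1 X46.7920 Y180.1455 F1673
M5
G00 X0.0000 Y0.0000

viewBox `0 0 213.9885 207.2893` with mm width/height → 1 unit = 1 mm. Flip: y_m = 207.2893 − y_svg.

**Shape 1** — `<path>` cubic bezier, stroke `#ff8800` → cut (S997, F815). Control points (SVG): P0=(98.1280,157.6996), P1=(88.1546,177.2291), P2=(128.3344,49.1273), P3=(135.2836,61.5648); sampled at t=k/8. Machine vertices: (98.1280,49.5897) → (96.5760,48.6235) → (98.7488,58.1208) → (103.6691,74.7045) → (110.3598,94.9976) → (117.8438,115.6232) → (125.1438,133.2042) → (131.2828,144.3636) → (135.2836,145.7245). Open path.

**Shape 2** — `<line>` line segment, stroke `#008000` → score (S442, F1673). Machine vertices: (109.9588,194.3668) → (46.7920,180.1455). Open path.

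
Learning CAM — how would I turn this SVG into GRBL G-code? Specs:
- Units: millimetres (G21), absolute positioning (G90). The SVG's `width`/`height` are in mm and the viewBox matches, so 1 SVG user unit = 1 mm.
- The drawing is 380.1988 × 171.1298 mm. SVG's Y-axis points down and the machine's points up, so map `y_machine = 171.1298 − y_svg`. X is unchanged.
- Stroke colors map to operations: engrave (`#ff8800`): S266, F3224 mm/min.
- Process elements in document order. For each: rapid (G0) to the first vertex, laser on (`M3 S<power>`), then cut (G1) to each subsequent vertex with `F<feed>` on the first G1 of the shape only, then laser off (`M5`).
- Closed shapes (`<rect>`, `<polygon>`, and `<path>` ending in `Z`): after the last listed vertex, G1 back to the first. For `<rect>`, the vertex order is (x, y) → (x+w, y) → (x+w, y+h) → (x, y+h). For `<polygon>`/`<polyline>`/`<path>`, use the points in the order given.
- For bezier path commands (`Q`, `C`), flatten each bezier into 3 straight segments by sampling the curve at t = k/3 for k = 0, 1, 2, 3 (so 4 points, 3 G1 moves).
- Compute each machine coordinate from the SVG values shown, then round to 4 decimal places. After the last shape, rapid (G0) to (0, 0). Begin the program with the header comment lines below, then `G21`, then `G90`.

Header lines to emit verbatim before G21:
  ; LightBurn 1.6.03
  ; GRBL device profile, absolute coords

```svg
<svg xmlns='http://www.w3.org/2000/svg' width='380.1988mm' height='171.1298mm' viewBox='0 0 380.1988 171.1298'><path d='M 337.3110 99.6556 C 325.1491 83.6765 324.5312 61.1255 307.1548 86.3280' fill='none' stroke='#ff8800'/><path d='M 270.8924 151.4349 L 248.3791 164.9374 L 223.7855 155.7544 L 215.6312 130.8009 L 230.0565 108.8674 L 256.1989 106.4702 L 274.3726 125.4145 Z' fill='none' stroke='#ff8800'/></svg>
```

; LightBurn 1.6.03
; GRBL device profile, absolute coords
G21
G90
G0 X337.3110 Y71.4742
M3 S266
G1 X327.9489 Y87.6319 F3224
G1 X319.9933 Y96.0985
G1 X307.1548 Y84.8018
M5
G0 X270.8924 Y19.6949
M3 S266
G1 X248.3791 Y6.1924 F3224
G1 X223.7855 Y15.3754
G1 X215.6312 Y40.3289
G1 X230.0565 Y62.2624
G1 X256.1989 Y64.6596
G1 X274.3726 Y45.7153
G1 X270.8924 Y19.6949
M5
G0 X0.0000 Y0.0000

Since the viewBox matches the mm dimensions, user units are millimetres directly. The only transform is the Y-flip y_m = 171.1298 − y_svg.

Shape 1 is a cubic bezier drawn with `<path>`. Its stroke #ff8800 means engrave at S266, F3224. After flipping Y the toolpath is (337.3110,71.4742) → (327.9489,87.6319) → (319.9933,96.0985) → (307.1548,84.8018).

Shape 2 is a regular polygon drawn with `<path>`. Its stroke #ff8800 means engrave at S266, F3224. After flipping Y the toolpath is (270.8924,19.6949) → (248.3791,6.1924) → (223.7855,15.3754) → (215.6312,40.3289) → (230.0565,62.2624) → (256.1989,64.6596) → (274.3726,45.7153) → (270.8924,19.6949), returning to the start.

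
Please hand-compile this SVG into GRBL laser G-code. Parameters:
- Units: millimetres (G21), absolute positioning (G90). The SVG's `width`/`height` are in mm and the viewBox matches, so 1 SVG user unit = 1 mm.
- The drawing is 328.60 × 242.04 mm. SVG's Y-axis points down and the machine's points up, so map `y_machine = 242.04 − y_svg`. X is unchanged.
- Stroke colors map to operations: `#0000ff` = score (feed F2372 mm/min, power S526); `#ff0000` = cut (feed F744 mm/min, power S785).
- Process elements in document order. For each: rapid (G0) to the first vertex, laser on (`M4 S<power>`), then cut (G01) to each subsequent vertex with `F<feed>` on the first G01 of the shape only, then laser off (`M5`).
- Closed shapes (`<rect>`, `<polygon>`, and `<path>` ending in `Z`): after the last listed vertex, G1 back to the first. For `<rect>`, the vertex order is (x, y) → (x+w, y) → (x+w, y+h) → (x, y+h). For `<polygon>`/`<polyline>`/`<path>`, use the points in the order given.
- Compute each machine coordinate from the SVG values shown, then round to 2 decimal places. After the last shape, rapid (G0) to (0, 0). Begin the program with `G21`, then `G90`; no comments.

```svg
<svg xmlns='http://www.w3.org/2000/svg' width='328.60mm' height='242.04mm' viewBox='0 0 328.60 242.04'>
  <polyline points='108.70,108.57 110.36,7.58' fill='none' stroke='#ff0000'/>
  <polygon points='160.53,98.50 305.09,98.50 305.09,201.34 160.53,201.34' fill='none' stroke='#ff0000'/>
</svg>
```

viewBox `0 0 328.60 242.04` with mm width/height → 1 unit = 1 mm. Flip: y_m = 242.04 − y_svg.

**Shape 1** — `<polyline>` line segment, stroke `#ff0000` → cut (S785, F744). Machine vertices: (108.70,133.47) → (110.36,234.46). Open path.

**Shape 2** — `<polygon>` rectangle, stroke `#ff0000` → cut (S785, F744). Machine vertices: (160.53,143.54) → (305.09,143.54) → (305.09,40.70) → (160.53,40.70) → (160.53,143.54). Closed: final G1 returns to the first vertex.

G21
G90
G0 X108.70 Y133.47
M4 S785
G01 X110.36 Y234.46 F744
M5
G0 X160.53 Y143.54
M4 S785
G01 X305.09 Y143.54 F744
G01 X305.09 Y40.70
G01 X160.53 Y40.70
G01 X160.53 Y143.54
M5
G0 X0.00 Y0.00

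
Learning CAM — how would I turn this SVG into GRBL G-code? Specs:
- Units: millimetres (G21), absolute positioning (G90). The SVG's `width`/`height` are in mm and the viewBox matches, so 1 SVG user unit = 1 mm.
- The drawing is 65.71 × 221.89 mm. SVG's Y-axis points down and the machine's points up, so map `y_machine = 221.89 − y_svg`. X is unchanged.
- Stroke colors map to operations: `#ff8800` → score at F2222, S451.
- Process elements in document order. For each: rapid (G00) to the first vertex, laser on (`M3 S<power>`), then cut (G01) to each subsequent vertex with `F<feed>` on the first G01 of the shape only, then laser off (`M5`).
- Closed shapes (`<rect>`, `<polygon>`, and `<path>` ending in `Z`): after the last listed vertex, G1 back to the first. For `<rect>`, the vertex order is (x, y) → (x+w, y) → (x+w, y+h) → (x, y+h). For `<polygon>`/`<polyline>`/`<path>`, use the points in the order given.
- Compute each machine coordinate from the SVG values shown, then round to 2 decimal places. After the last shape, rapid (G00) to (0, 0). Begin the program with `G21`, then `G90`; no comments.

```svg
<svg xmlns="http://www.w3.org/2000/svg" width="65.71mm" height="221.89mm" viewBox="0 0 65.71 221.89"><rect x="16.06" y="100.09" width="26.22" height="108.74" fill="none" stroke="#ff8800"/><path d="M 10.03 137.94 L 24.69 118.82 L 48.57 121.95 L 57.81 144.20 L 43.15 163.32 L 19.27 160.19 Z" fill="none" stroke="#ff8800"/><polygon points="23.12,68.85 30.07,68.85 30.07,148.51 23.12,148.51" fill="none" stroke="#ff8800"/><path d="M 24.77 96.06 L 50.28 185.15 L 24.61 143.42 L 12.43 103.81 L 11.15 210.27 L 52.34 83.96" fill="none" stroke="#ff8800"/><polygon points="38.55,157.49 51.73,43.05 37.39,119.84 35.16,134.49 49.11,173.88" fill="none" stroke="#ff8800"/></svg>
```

1 u = 1 mm; y_m = 221.89 − y.

[1] `<rect>` rectangle, #ff8800→score S451 F2222: (16.06,121.80) → (42.28,121.80) → (42.28,13.06) → (16.06,13.06) → (16.06,121.80) (closed)

[2] `<path>` regular polygon, #ff8800→score S451 F2222: (10.03,83.95) → (24.69,103.07) → (48.57,99.94) → (57.81,77.69) → (43.15,58.57) → (19.27,61.70) → (10.03,83.95) (closed)

[3] `<polygon>` rectangle, #ff8800→score S451 F2222: (23.12,153.04) → (30.07,153.04) → (30.07,73.38) → (23.12,73.38) → (23.12,153.04) (closed)

[4] `<path>` open polyline, #ff8800→score S451 F2222: (24.77,125.83) → (50.28,36.74) → (24.61,78.47) → (12.43,118.08) → (11.15,11.62) → (52.34,137.93)

[5] `<polygon>` closed polygon, #ff8800→score S451 F2222: (38.55,64.40) → (51.73,178.84) → (37.39,102.05) → (35.16,87.40) → (49.11,48.01) → (38.55,64.40) (closed)

G21
G90
G00 X16.06 Y121.80
M3 S451
G01 X42.28 Y121.80 F2222
G01 X42.28 Y13.06
G01 X16.06 Y13.06
G01 X16.06 Y121.80
M5
G00 X10.03 Y83.95
M3 S451
G01 X24.69 Y103.07 F2222
G01 X48.57 Y99.94
G01 X57.81 Y77.69
G01 X43.15 Y58.57
G01 X19.27 Y61.70
G01 X10.03 Y83.95
M5
G00 X23.12 Y153.04
M3 S451
G01 X30.07 Y153.04 F2222
G01 X30.07 Y73.38
G01 X23.12 Y73.38
G01 X23.12 Y153.04
M5
G00 X24.77 Y125.83
M3 S451
G01 X50.28 Y36.74 F2222
G01 X24.61 Y78.47
G01 X12.43 Y118.08
G01 X11.15 Y11.62
G01 X52.34 Y137.93
M5
G00 X38.55 Y64.40
M3 S451
G01 X51.73 Y178.84 F2222
G01 X37.39 Y102.05
G01 X35.16 Y87.40
G01 X49.11 Y48.01
G01 X38.55 Y64.40
M5
G00 X0.00 Y0.00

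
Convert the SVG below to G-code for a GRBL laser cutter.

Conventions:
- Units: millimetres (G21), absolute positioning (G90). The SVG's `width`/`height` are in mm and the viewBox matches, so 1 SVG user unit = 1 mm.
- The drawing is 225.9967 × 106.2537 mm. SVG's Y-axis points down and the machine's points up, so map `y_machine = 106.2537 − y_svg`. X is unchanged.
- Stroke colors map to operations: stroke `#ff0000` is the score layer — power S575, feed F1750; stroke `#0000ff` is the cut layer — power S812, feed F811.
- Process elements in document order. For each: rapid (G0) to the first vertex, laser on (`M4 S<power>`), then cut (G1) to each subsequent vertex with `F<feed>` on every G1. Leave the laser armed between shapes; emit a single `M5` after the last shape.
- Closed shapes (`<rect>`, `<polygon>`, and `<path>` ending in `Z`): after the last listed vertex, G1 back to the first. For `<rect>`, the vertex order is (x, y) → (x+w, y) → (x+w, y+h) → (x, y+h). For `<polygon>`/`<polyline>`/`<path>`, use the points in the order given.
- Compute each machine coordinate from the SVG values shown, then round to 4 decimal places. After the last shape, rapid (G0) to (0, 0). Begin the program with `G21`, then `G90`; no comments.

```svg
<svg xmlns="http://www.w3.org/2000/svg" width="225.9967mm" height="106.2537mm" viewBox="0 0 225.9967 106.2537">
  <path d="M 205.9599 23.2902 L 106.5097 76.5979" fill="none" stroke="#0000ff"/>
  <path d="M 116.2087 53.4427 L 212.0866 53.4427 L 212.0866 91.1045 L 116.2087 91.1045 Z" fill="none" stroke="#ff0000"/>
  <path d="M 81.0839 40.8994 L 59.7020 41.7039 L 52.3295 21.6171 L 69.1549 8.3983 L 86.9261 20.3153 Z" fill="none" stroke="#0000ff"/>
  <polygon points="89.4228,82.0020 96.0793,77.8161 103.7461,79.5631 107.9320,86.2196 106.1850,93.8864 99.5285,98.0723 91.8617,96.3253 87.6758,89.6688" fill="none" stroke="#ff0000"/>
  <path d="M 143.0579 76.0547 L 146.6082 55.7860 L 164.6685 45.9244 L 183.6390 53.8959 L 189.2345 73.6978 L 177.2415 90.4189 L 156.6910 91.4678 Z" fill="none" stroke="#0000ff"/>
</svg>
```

G21
G90
G0 X205.9599 Y82.9635
M4 S812
G1 X106.5097 Y29.6558 F811
G0 X116.2087 Y52.8110
M4 S575
G1 X212.0866 Y52.8110 F1750
G1 X212.0866 Y15.1492 F1750
G1 X116.2087 Y15.1492 F1750
G1 X116.2087 Y52.8110 F1750
G0 X81.0839 Y65.3543
M4 S812
G1 X59.7020 Y64.5498 F811
G1 X52.3295 Y84.6366 F811
G1 X69.1549 Y97.8554 F811
G1 X86.9261 Y85.9384 F811
G1 X81.0839 Y65.3543 F811
G0 X89.4228 Y24.2517
M4 S575
G1 X96.0793 Y28.4376 F1750
G1 X103.7461 Y26.6906 F1750
G1 X107.9320 Y20.0341 F1750
G1 X106.1850 Y12.3673 F1750
G1 X99.5285 Y8.1814 F1750
G1 X91.8617 Y9.9284 F1750
G1 X87.6758 Y16.5849 F1750
G1 X89.4228 Y24.2517 F1750
G0 X143.0579 Y30.1990
M4 S812
G1 X146.6082 Y50.4677 F811
G1 X164.6685 Y60.3293 F811
G1 X183.6390 Y52.3578 F811
G1 X189.2345 Y32.5559 F811
G1 X177.2415 Y15.8348 F811
G1 X156.6910 Y14.7859 F811
G1 X143.0579 Y30.1990 F811
M5
G0 X0.0000 Y0.0000

viewBox `0 0 225.9967 106.2537` with mm width/height → 1 unit = 1 mm. Flip: y_m = 106.2537 − y_svg.

**Shape 1** — `<path>` line segment, stroke `#0000ff` → cut (S812, F811). Machine vertices: (205.9599,82.9635) → (106.5097,29.6558). Open path.

**Shape 2** — `<path>` rectangle, stroke `#ff0000` → score (S575, F1750). Machine vertices: (116.2087,52.8110) → (212.0866,52.8110) → (212.0866,15.1492) → (116.2087,15.1492) → (116.2087,52.8110). Closed: final G1 returns to the first vertex.

**Shape 3** — `<path>` regular polygon, stroke `#0000ff` → cut (S812, F811). Machine vertices: (81.0839,65.3543) → (59.7020,64.5498) → (52.3295,84.6366) → (69.1549,97.8554) → (86.9261,85.9384) → (81.0839,65.3543). Closed: final G1 returns to the first vertex.

**Shape 4** — `<polygon>` regular polygon, stroke `#ff0000` → score (S575, F1750). Machine vertices: (89.4228,24.2517) → (96.0793,28.4376) → (103.7461,26.6906) → (107.9320,20.0341) → (106.1850,12.3673) → (99.5285,8.1814) → (91.8617,9.9284) → (87.6758,16.5849) → (89.4228,24.2517). Closed: final G1 returns to the first vertex.

**Shape 5** — `<path>` regular polygon, stroke `#0000ff` → cut (S812, F811). Machine vertices: (143.0579,30.1990) → (146.6082,50.4677) → (164.6685,60.3293) → (183.6390,52.3578) → (189.2345,32.5559) → (177.2415,15.8348) → (156.6910,14.7859) → (143.0579,30.1990). Closed: final G1 returns to the first vertex.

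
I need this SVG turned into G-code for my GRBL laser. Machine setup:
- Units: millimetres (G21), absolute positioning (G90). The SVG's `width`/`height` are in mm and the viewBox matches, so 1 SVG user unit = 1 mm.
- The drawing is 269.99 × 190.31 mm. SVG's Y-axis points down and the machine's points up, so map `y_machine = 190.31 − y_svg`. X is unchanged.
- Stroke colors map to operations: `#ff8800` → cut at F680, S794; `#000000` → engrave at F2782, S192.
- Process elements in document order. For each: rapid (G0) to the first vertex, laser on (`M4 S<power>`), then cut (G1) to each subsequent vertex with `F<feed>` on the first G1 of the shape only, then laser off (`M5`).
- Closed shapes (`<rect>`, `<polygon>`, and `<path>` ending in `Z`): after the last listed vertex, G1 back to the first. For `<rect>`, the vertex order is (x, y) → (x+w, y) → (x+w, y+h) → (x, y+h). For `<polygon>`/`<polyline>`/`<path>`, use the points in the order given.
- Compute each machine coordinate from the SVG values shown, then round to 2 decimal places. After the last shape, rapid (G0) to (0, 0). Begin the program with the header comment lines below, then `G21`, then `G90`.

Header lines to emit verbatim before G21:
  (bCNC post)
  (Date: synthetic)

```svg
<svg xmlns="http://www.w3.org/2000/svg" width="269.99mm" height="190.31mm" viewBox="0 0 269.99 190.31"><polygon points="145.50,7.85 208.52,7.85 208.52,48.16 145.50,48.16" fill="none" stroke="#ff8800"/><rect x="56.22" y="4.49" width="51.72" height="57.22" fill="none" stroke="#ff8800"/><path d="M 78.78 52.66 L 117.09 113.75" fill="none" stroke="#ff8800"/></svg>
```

1 u = 1 mm; y_m = 190.31 − y.

[1] `<polygon>` rectangle, #ff8800→cut S794 F680: (145.50,182.46) → (208.52,182.46) → (208.52,142.15) → (145.50,142.15) → (145.50,182.46) (closed)

[2] `<rect>` rectangle, #ff8800→cut S794 F680: (56.22,185.82) → (107.94,185.82) → (107.94,128.60) → (56.22,128.60) → (56.22,185.82) (closed)

[3] `<path>` line segment, #ff8800→cut S794 F680: (78.78,137.65) → (117.09,76.56)

(bCNC post)
(Date: synthetic)
G21
G90
G0 X145.50 Y182.46
M4 S794
G1 X208.52 Y182.46 F680
G1 X208.52 Y142.15
G1 X145.50 Y142.15
G1 X145.50 Y182.46
M5
G0 X56.22 Y185.82
M4 S794
G1 X107.94 Y185.82 F680
G1 X107.94 Y128.60
G1 X56.22 Y128.60
G1 X56.22 Y185.82
M5
G0 X78.78 Y137.65
M4 S794
G1 X117.09 Y76.56 F680
M5
G0 X0.00 Y0.00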